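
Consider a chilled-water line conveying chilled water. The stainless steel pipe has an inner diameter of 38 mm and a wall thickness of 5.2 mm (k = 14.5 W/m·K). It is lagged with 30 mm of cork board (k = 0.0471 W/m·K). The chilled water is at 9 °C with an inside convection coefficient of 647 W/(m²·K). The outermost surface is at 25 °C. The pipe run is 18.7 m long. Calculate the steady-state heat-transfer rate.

Q ≈ 109 W

Radial resistances (cylindrical: R_cond = ln(r_o/r_i)/(2πkL), R_conv = 1/(h·2πrL)):
R_inner film = 1/(h_i·2πr₁L) = 1/(647×2π×0.019×18.7) = 6.923×10^-4 K/W
R_stainless steel pipe wall = ln(24.2/19)/(2π×14.5×18.7) = 1.42×10^-4 K/W
R_cork board = ln(54.2/24.2)/(2π×0.0471×18.7) = 0.1457 K/W
R_total = 0.1465 K/W
Q = ΔT/R_total = 16/0.1465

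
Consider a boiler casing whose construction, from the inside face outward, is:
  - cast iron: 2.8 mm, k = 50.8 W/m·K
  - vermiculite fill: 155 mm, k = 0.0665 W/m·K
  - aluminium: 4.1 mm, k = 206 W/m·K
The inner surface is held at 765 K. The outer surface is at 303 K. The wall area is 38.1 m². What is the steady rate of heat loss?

Q ≈ 7550 W

Model the wall as resistances in series:
R_cast iron = L/(kA) = 0.0028/(50.8×38.1) = 1.447×10^-6 K/W
R_vermiculite fill = L/(kA) = 0.155/(0.0665×38.1) = 0.06118 K/W
R_aluminium = L/(kA) = 0.0041/(206×38.1) = 5.224×10^-7 K/W
R_total = 0.06118 K/W
Q = ΔT / R_total = 462 / 0.06118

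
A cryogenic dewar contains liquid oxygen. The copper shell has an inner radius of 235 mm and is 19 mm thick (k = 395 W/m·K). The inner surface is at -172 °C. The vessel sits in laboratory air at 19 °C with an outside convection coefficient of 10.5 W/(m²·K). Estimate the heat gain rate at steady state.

Radial (spherical) resistances in series:
R_copper shell = (1/0.235 − 1/0.254)/(4π×395) = 6.413×10^-5 K/W
R_outer film = 1/(h·4πr_o²) = 1/(10.5×4π×0.254²) = 0.1175 K/W
R_total = 0.1175 K/W
Q = ΔT/R_total = 191/0.1175

Q ≈ 1630 W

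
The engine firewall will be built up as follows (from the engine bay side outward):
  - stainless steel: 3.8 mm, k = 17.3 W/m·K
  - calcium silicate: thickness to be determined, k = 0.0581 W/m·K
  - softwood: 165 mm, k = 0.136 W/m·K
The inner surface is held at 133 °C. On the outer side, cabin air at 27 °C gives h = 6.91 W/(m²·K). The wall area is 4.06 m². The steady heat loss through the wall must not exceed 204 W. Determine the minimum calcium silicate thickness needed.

L ≈ 43.7 mm

Treating each layer as a thermal resistance in series:
R_stainless steel = L/(kA) = 0.0038/(17.3×4.06) = 5.41×10^-5 K/W
R_softwood = L/(kA) = 0.165/(0.136×4.06) = 0.2988 K/W
R_outer film = 1/(h_o·A) = 1/(6.91×4.06) = 0.03564 K/W
Sum of the known resistances R_other = 0.3345 K/W
Required total resistance R_tot = ΔT/Q_allow = 106/204 = 0.5196 K/W
R_calcium silicate = R_tot − R_other = 0.1851 K/W
L = R·k·A = 0.1851×0.0581×4.06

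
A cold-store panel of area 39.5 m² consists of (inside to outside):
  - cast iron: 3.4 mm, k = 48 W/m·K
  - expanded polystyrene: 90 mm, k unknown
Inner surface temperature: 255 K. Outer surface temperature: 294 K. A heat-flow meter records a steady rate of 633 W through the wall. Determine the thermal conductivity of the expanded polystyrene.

k ≈ 0.037 W/(m·K)

Thermal resistances in series:
R_cast iron = L/(kA) = 0.0034/(48×39.5) = 1.793×10^-6 K/W
Sum of known resistances R_other = 1.793×10^-6 K/W
Total R = ΔT/Q = 39/633 = 0.06161 K/W
R_expanded polystyrene = R_total − R_other = 0.06161 K/W
k = L/(R·A) = 0.09/(0.06161×39.5)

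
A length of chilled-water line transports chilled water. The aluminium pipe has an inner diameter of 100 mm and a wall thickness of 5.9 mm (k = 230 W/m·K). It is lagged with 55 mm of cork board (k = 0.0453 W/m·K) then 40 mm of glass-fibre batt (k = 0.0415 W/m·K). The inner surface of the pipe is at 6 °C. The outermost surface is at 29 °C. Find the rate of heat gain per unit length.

Treating each annulus and film as a series resistance:
R_aluminium pipe wall = ln(55.9/50)/(2π×230×1) = 7.718×10^-5 K/W
R_cork board = ln(110.9/55.9)/(2π×0.0453×1) = 2.407 K/W
R_glass-fibre batt = ln(150.9/110.9)/(2π×0.0415×1) = 1.181 K/W
R_total = 3.588 K/W
Q = ΔT/R_total = 23/3.588

q′ ≈ 6.41 W/m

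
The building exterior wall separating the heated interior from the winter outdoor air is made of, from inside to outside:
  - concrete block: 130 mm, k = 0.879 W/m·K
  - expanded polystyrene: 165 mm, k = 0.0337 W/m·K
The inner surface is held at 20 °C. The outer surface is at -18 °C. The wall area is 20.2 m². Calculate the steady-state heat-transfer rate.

Q ≈ 152 W

Series thermal resistances:
R_concrete block = L/(kA) = 0.13/(0.879×20.2) = 0.007322 K/W
R_expanded polystyrene = L/(kA) = 0.165/(0.0337×20.2) = 0.2424 K/W
R_total = 0.2497 K/W
Q = ΔT / R_total = 38 / 0.2497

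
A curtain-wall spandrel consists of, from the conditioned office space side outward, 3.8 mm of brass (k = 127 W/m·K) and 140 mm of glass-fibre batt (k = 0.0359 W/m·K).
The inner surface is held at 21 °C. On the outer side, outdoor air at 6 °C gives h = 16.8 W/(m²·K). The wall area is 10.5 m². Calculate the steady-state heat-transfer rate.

Q ≈ 39.8 W

Using the resistance-network approach (series):
R_brass = L/(kA) = 0.0038/(127×10.5) = 2.85×10^-6 K/W
R_glass-fibre batt = L/(kA) = 0.14/(0.0359×10.5) = 0.3714 K/W
R_outer film = 1/(h_o·A) = 1/(16.8×10.5) = 0.005669 K/W
R_total = 0.3771 K/W
Q = ΔT / R_total = 15 / 0.3771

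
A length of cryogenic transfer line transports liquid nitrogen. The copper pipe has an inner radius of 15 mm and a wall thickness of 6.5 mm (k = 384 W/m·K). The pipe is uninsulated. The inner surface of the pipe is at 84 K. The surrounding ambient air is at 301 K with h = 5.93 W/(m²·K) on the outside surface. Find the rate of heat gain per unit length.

Cylindrical conduction, so R = ln(r₂/r₁)/(2πkL) per layer, in series:
R_copper pipe wall = ln(21.5/15)/(2π×384×1) = 1.492×10^-4 K/W
R_outer film = 1/(h_o·2πr_oL) = 1/(5.93×2π×0.0215×1) = 1.248 K/W
R_total = 1.248 K/W
Q = ΔT/R_total = 217/1.248

q′ ≈ 174 W/m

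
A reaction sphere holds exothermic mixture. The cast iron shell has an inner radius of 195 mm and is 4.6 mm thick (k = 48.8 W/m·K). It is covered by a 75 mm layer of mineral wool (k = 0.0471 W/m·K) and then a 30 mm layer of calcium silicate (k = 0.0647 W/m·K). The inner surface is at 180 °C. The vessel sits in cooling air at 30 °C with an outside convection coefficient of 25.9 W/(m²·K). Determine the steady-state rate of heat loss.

Q ≈ 53.8 W

Each spherical layer contributes R = (1/r_i − 1/r_o)/(4πk):
R_cast iron shell = (1/0.195 − 1/0.1996)/(4π×48.8) = 1.927×10^-4 K/W
R_mineral wool = (1/0.1996 − 1/0.2746)/(4π×0.0471) = 2.312 K/W
R_calcium silicate = (1/0.2746 − 1/0.3046)/(4π×0.0647) = 0.4411 K/W
R_outer film = 1/(h·4πr_o²) = 1/(25.9×4π×0.3046²) = 0.03312 K/W
R_total = 2.786 K/W
Q = ΔT/R_total = 150/2.786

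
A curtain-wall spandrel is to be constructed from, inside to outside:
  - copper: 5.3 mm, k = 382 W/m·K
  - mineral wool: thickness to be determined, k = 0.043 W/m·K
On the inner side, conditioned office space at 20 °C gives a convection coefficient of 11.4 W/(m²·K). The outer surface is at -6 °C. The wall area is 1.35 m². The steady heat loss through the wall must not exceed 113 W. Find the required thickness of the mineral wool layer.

L ≈ 9.58 mm

Model the wall as resistances in series:
R_inner film = 1/(h_i·A) = 1/(11.4×1.35) = 0.06498 K/W
R_copper = L/(kA) = 0.0053/(382×1.35) = 1.028×10^-5 K/W
Sum of the known resistances R_other = 0.06499 K/W
Required total resistance R_tot = ΔT/Q_allow = 26/113 = 0.2301 K/W
R_mineral wool = R_tot − R_other = 0.1651 K/W
L = R·k·A = 0.1651×0.043×1.35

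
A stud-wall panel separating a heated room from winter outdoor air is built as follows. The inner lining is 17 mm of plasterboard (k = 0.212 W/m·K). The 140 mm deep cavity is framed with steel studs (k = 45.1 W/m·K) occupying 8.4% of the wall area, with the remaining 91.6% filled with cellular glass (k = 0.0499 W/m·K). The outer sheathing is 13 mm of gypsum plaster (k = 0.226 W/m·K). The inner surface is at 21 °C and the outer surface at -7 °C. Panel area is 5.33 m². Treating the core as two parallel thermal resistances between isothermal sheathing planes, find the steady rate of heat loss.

Q ≈ 857 W

Sheathing layers in series; stud and cavity paths in parallel between them.
R_inner = 0.017/(0.212×5.33) = 0.01504 K/W
R_stud  = 0.14/(45.1×0.084×5.33) = 0.006933 K/W
R_cav   = 0.14/(0.0499×0.916×5.33) = 0.5747 K/W
1/R_core = 1/R_stud + 1/R_cav → R_core = 0.006851 K/W
R_outer = 0.013/(0.226×5.33) = 0.01079 K/W
R_total = 0.03269 K/W
Q = ΔT/R_total = 28/0.03269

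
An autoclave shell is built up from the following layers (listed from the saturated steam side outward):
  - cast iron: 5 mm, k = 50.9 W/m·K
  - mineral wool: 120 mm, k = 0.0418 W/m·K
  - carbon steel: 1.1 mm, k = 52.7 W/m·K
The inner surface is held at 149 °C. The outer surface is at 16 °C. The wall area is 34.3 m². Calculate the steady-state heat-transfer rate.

Thermal resistances in series:
R_cast iron = L/(kA) = 0.005/(50.9×34.3) = 2.864×10^-6 K/W
R_mineral wool = L/(kA) = 0.12/(0.0418×34.3) = 0.0837 K/W
R_carbon steel = L/(kA) = 0.0011/(52.7×34.3) = 6.085×10^-7 K/W
R_total = 0.0837 K/W
Q = ΔT / R_total = 133 / 0.0837

Q ≈ 1590 W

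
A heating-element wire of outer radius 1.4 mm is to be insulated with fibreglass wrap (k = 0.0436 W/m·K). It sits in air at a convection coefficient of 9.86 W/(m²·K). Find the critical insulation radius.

r_cr ≈ 4.42 mm

For a cylinder r_cr = k/h = 0.0436/9.86
r_cr = 4.42 mm; since the bare radius (1.4 mm) is below r_cr, adding a thin layer of insulation will *increase* heat loss.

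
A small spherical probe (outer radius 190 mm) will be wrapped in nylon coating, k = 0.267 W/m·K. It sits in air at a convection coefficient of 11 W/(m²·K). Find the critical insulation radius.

For a sphere r_cr = 2k/h = 2×0.267/11
r_cr = 48.5 mm; since the bare radius (190 mm) is above r_cr, any added insulation will reduce heat loss.

r_cr ≈ 48.5 mm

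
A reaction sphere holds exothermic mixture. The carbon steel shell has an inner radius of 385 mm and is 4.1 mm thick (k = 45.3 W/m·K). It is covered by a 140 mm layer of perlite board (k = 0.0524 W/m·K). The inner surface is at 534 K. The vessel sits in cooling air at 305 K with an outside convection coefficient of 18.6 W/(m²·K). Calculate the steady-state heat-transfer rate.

Q ≈ 218 W

For a spherical shell R = (1/r₁ − 1/r₂)/(4πk); film R = 1/(h·4πr²). In series:
R_carbon steel shell = (1/0.385 − 1/0.3891)/(4π×45.3) = 4.808×10^-5 K/W
R_perlite board = (1/0.3891 − 1/0.5291)/(4π×0.0524) = 1.033 K/W
R_outer film = 1/(h·4πr_o²) = 1/(18.6×4π×0.5291²) = 0.01528 K/W
R_total = 1.048 K/W
Q = ΔT/R_total = 229/1.048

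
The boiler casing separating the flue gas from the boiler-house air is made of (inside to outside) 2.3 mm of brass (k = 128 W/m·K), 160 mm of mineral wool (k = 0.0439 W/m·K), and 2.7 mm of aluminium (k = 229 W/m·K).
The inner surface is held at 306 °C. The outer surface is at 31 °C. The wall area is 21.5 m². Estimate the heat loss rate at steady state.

Q ≈ 1620 W

Treating each layer as a thermal resistance in series:
R_brass = L/(kA) = 0.0023/(128×21.5) = 8.358×10^-7 K/W
R_mineral wool = L/(kA) = 0.16/(0.0439×21.5) = 0.1695 K/W
R_aluminium = L/(kA) = 0.0027/(229×21.5) = 5.484×10^-7 K/W
R_total = 0.1695 K/W
Q = ΔT / R_total = 275 / 0.1695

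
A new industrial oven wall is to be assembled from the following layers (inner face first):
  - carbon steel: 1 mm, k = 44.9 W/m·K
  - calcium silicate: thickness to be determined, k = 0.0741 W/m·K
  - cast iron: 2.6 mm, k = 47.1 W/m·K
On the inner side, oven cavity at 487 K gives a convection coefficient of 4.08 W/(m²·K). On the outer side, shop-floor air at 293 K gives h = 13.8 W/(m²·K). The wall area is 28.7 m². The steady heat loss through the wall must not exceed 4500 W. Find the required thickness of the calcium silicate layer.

L ≈ 68.1 mm

Using the resistance-network approach (series):
R_inner film = 1/(h_i·A) = 1/(4.08×28.7) = 0.00854 K/W
R_carbon steel = L/(kA) = 0.001/(44.9×28.7) = 7.76×10^-7 K/W
R_cast iron = L/(kA) = 0.0026/(47.1×28.7) = 1.923×10^-6 K/W
R_outer film = 1/(h_o·A) = 1/(13.8×28.7) = 0.002525 K/W
Sum of the known resistances R_other = 0.01107 K/W
Required total resistance R_tot = ΔT/Q_allow = 194/4500 = 0.04311 K/W
R_calcium silicate = R_tot − R_other = 0.03204 K/W
L = R·k·A = 0.03204×0.0741×28.7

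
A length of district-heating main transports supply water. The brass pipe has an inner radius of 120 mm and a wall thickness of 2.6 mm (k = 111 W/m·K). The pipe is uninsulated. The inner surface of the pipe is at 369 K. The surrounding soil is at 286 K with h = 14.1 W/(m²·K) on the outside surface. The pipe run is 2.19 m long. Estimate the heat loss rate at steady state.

Cylindrical conduction, so R = ln(r₂/r₁)/(2πkL) per layer, in series:
R_brass pipe wall = ln(122.6/120)/(2π×111×2.19) = 1.403×10^-5 K/W
R_outer film = 1/(h_o·2πr_oL) = 1/(14.1×2π×0.1226×2.19) = 0.04204 K/W
R_total = 0.04205 K/W
Q = ΔT/R_total = 83/0.04205

Q ≈ 1970 W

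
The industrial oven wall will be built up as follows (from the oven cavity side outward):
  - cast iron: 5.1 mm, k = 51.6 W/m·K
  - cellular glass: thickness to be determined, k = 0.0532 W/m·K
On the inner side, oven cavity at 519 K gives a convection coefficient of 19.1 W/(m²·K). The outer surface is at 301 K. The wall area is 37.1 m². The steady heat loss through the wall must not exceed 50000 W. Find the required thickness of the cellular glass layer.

Treating each layer as a thermal resistance in series:
R_inner film = 1/(h_i·A) = 1/(19.1×37.1) = 0.001411 K/W
R_cast iron = L/(kA) = 0.0051/(51.6×37.1) = 2.664×10^-6 K/W
Sum of the known resistances R_other = 0.001414 K/W
Required total resistance R_tot = ΔT/Q_allow = 218/50000 = 0.00436 K/W
R_cellular glass = R_tot − R_other = 0.002946 K/W
L = R·k·A = 0.002946×0.0532×37.1

L ≈ 5.81 mm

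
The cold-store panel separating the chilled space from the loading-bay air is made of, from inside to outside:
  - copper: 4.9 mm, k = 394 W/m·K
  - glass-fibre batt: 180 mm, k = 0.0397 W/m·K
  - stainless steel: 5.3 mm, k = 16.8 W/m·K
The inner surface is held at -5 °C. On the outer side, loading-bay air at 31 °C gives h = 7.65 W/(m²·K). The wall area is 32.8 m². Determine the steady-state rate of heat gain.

Model the wall as resistances in series:
R_copper = L/(kA) = 0.0049/(394×32.8) = 3.792×10^-7 K/W
R_glass-fibre batt = L/(kA) = 0.18/(0.0397×32.8) = 0.1382 K/W
R_stainless steel = L/(kA) = 0.0053/(16.8×32.8) = 9.618×10^-6 K/W
R_outer film = 1/(h_o·A) = 1/(7.65×32.8) = 0.003985 K/W
R_total = 0.1422 K/W
Q = ΔT / R_total = 36 / 0.1422

Q ≈ 253 W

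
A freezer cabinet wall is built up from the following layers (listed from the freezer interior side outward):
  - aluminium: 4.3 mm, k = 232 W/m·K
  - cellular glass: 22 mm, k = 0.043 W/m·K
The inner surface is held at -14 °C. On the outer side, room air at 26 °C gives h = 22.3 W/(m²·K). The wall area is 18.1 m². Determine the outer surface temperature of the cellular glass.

Model the wall as resistances in series:
R_aluminium = L/(kA) = 0.0043/(232×18.1) = 1.024×10^-6 K/W
R_cellular glass = L/(kA) = 0.022/(0.043×18.1) = 0.02827 K/W
R_outer film = 1/(h_o·A) = 1/(22.3×18.1) = 0.002478 K/W
R_total = 0.03075 K/W;  Q = ΔT/R_total = 40/0.03075 = 1301 W
T_interface = T_inner + Q·ΣR(inner→interface) = -14 + 1300×0.02827

T ≈ 22.8 °C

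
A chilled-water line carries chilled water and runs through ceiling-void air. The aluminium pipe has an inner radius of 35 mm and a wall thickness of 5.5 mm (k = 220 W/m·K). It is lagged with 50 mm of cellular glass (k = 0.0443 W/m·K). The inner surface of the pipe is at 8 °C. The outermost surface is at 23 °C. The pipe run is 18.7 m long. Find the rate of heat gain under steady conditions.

Q ≈ 97.1 W

Radial resistances (cylindrical: R_cond = ln(r_o/r_i)/(2πkL), R_conv = 1/(h·2πrL)):
R_aluminium pipe wall = ln(40.5/35)/(2π×220×18.7) = 5.646×10^-6 K/W
R_cellular glass = ln(90.5/40.5)/(2π×0.0443×18.7) = 0.1545 K/W
R_total = 0.1545 K/W
Q = ΔT/R_total = 15/0.1545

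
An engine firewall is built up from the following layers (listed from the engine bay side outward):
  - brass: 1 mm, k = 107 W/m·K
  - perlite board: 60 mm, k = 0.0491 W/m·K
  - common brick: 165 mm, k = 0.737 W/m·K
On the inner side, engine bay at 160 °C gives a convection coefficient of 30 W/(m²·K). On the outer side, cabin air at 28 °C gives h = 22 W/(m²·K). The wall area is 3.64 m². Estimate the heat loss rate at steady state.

Q ≈ 315 W

Treating each layer as a thermal resistance in series:
R_inner film = 1/(h_i·A) = 1/(30×3.64) = 0.009158 K/W
R_brass = L/(kA) = 0.001/(107×3.64) = 2.568×10^-6 K/W
R_perlite board = L/(kA) = 0.06/(0.0491×3.64) = 0.3357 K/W
R_common brick = L/(kA) = 0.165/(0.737×3.64) = 0.06151 K/W
R_outer film = 1/(h_o·A) = 1/(22×3.64) = 0.01249 K/W
R_total = 0.4189 K/W
Q = ΔT / R_total = 132 / 0.4189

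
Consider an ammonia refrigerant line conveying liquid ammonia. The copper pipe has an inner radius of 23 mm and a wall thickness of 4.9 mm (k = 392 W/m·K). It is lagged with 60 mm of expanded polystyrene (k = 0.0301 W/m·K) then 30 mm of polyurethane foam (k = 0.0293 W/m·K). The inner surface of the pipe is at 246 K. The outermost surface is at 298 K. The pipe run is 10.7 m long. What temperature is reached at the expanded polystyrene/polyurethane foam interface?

Radial resistances (cylindrical: R_cond = ln(r_o/r_i)/(2πkL), R_conv = 1/(h·2πrL)):
R_copper pipe wall = ln(27.9/23)/(2π×392×10.7) = 7.328×10^-6 K/W
R_expanded polystyrene = ln(87.9/27.9)/(2π×0.0301×10.7) = 0.5671 K/W
R_polyurethane foam = ln(117.9/87.9)/(2π×0.0293×10.7) = 0.1491 K/W
R_total = 0.7162 K/W
Q = ΔT/R_total = 52/0.7162
Q = 72.6 W
T_interface = T_inner + Q·ΣR(inner→interface) = 246 + 72.6×0.5671

T ≈ 287 K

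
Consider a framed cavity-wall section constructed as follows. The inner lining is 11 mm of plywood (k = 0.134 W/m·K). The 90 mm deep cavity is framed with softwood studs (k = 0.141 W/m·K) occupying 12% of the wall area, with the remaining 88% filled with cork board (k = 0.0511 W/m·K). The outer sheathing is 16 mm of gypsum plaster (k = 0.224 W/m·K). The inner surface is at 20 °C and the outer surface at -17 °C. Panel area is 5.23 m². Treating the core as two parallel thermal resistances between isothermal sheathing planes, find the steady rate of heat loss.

Sheathing layers in series; stud and cavity paths in parallel between them.
R_inner = 0.011/(0.134×5.23) = 0.0157 K/W
R_stud  = 0.09/(0.141×0.12×5.23) = 1.017 K/W
R_cav   = 0.09/(0.0511×0.88×5.23) = 0.3827 K/W
1/R_core = 1/R_stud + 1/R_cav → R_core = 0.2781 K/W
R_outer = 0.016/(0.224×5.23) = 0.01366 K/W
R_total = 0.3074 K/W
Q = ΔT/R_total = 37/0.3074

Q ≈ 120 W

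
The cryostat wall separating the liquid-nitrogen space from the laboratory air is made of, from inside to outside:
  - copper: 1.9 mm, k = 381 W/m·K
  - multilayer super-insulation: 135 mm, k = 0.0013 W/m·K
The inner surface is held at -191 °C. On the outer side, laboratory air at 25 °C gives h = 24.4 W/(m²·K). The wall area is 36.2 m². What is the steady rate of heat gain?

Using the resistance-network approach (series):
R_copper = L/(kA) = 0.0019/(381×36.2) = 1.378×10^-7 K/W
R_multilayer super-insulation = L/(kA) = 0.135/(0.0013×36.2) = 2.869 K/W
R_outer film = 1/(h_o·A) = 1/(24.4×36.2) = 0.001132 K/W
R_total = 2.87 K/W
Q = ΔT / R_total = 216 / 2.87

Q ≈ 75.3 W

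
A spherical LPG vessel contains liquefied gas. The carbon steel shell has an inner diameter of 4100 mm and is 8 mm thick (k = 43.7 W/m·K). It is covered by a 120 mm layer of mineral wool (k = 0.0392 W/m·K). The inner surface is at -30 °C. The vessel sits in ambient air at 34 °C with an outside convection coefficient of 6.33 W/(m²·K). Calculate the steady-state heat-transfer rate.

Each spherical layer contributes R = (1/r_i − 1/r_o)/(4πk):
R_carbon steel shell = (1/2.05 − 1/2.058)/(4π×43.7) = 3.453×10^-6 K/W
R_mineral wool = (1/2.058 − 1/2.178)/(4π×0.0392) = 0.05435 K/W
R_outer film = 1/(h·4πr_o²) = 1/(6.33×4π×2.178²) = 0.00265 K/W
R_total = 0.057 K/W
Q = ΔT/R_total = 64/0.057

Q ≈ 1120 W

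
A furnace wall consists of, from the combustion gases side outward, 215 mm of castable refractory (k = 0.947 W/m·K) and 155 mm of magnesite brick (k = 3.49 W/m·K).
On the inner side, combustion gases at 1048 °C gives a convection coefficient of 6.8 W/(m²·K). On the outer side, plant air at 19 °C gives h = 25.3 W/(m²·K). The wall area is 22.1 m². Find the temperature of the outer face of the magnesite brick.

Using the resistance-network approach (series):
R_inner film = 1/(h_i·A) = 1/(6.8×22.1) = 0.006654 K/W
R_castable refractory = L/(kA) = 0.215/(0.947×22.1) = 0.01027 K/W
R_magnesite brick = L/(kA) = 0.155/(3.49×22.1) = 0.00201 K/W
R_outer film = 1/(h_o·A) = 1/(25.3×22.1) = 0.001788 K/W
R_total = 0.02073 K/W;  Q = ΔT/R_total = 1029/0.02073 = 49650 W
T_interface = T_inner − Q·ΣR(inner→interface) = 1048 − 49600×0.01894

T ≈ 108 °C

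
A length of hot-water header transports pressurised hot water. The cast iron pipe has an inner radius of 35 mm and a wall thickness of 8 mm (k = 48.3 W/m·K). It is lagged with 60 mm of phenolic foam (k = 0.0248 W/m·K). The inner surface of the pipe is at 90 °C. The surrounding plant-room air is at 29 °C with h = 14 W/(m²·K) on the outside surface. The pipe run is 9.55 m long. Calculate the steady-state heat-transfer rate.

Q ≈ 102 W

For a radial system each layer contributes R = ln(r_out/r_in)/(2πkL); films add R = 1/(hA).
R_cast iron pipe wall = ln(43/35)/(2π×48.3×9.55) = 7.103×10^-5 K/W
R_phenolic foam = ln(103/43)/(2π×0.0248×9.55) = 0.587 K/W
R_outer film = 1/(h_o·2πr_oL) = 1/(14×2π×0.103×9.55) = 0.01156 K/W
R_total = 0.5986 K/W
Q = ΔT/R_total = 61/0.5986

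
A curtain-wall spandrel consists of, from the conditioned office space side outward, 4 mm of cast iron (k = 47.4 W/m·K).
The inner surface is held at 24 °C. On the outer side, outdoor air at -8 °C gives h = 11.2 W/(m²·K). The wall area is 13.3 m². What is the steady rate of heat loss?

Q ≈ 4760 W

Model the wall as resistances in series:
R_cast iron = L/(kA) = 0.004/(47.4×13.3) = 6.345×10^-6 K/W
R_outer film = 1/(h_o·A) = 1/(11.2×13.3) = 0.006713 K/W
R_total = 0.00672 K/W
Q = ΔT / R_total = 32 / 0.00672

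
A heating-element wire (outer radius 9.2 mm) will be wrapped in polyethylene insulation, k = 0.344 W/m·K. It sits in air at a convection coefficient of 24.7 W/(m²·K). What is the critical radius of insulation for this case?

For a cylinder r_cr = k/h = 0.344/24.7
r_cr = 13.9 mm; since the bare radius (9.2 mm) is below r_cr, adding a thin layer of insulation will *increase* heat loss.

r_cr ≈ 13.9 mm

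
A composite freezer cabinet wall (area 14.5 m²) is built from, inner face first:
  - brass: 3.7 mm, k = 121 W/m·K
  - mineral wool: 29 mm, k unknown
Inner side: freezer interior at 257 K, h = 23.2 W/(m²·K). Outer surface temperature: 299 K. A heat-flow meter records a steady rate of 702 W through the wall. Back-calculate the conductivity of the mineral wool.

Treating each layer as a thermal resistance in series:
R_inner film = 1/(h_i·A) = 1/(23.2×14.5) = 0.002973 K/W
R_brass = L/(kA) = 0.0037/(121×14.5) = 2.109×10^-6 K/W
Sum of known resistances R_other = 0.002975 K/W
Total R = ΔT/Q = 42/702 = 0.05983 K/W
R_mineral wool = R_total − R_other = 0.05685 K/W
k = L/(R·A) = 0.029/(0.05685×14.5)

k ≈ 0.0352 W/(m·K)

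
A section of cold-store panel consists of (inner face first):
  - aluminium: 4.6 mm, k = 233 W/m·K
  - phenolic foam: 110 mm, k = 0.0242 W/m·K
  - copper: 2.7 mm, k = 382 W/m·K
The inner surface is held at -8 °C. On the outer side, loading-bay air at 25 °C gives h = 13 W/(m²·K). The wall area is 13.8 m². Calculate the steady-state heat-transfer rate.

Treating each layer as a thermal resistance in series:
R_aluminium = L/(kA) = 0.0046/(233×13.8) = 1.431×10^-6 K/W
R_phenolic foam = L/(kA) = 0.11/(0.0242×13.8) = 0.3294 K/W
R_copper = L/(kA) = 0.0027/(382×13.8) = 5.122×10^-7 K/W
R_outer film = 1/(h_o·A) = 1/(13×13.8) = 0.005574 K/W
R_total = 0.335 K/W
Q = ΔT / R_total = 33 / 0.335

Q ≈ 98.5 W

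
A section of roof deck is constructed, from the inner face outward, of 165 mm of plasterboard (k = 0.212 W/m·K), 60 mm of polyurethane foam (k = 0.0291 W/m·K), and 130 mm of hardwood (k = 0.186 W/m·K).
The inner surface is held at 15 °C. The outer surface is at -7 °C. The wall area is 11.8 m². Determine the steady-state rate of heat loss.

Model the wall as resistances in series:
R_plasterboard = L/(kA) = 0.165/(0.212×11.8) = 0.06596 K/W
R_polyurethane foam = L/(kA) = 0.06/(0.0291×11.8) = 0.1747 K/W
R_hardwood = L/(kA) = 0.13/(0.186×11.8) = 0.05923 K/W
R_total = 0.2999 K/W
Q = ΔT / R_total = 22 / 0.2999

Q ≈ 73.4 W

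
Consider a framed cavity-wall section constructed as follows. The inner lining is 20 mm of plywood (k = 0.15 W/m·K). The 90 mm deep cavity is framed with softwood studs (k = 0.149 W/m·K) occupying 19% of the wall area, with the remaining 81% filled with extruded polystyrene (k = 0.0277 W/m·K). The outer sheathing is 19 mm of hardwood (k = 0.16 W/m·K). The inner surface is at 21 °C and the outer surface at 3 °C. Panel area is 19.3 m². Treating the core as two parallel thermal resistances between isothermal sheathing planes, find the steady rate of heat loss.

Sheathing layers in series; stud and cavity paths in parallel between them.
R_inner = 0.02/(0.15×19.3) = 0.006908 K/W
R_stud  = 0.09/(0.149×0.19×19.3) = 0.1647 K/W
R_cav   = 0.09/(0.0277×0.81×19.3) = 0.2078 K/W
1/R_core = 1/R_stud + 1/R_cav → R_core = 0.09189 K/W
R_outer = 0.019/(0.16×19.3) = 0.006153 K/W
R_total = 0.105 K/W
Q = ΔT/R_total = 18/0.105

Q ≈ 172 W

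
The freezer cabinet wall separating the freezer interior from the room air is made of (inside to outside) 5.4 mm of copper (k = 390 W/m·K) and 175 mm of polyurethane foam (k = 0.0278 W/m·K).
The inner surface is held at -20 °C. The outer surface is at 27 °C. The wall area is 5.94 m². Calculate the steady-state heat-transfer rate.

Q ≈ 44.3 W

Model the wall as resistances in series:
R_copper = L/(kA) = 0.0054/(390×5.94) = 2.331×10^-6 K/W
R_polyurethane foam = L/(kA) = 0.175/(0.0278×5.94) = 1.06 K/W
R_total = 1.06 K/W
Q = ΔT / R_total = 47 / 1.06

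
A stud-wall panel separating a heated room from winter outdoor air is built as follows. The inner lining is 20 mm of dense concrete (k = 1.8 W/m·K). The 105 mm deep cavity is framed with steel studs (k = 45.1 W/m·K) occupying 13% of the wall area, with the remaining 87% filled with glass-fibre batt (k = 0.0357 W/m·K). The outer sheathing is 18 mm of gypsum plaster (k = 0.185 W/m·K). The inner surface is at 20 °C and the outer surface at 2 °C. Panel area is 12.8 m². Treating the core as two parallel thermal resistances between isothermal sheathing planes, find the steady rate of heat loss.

Q ≈ 1830 W

Sheathing layers in series; stud and cavity paths in parallel between them.
R_inner = 0.02/(1.8×12.8) = 8.681×10^-4 K/W
R_stud  = 0.105/(45.1×0.13×12.8) = 0.001399 K/W
R_cav   = 0.105/(0.0357×0.87×12.8) = 0.2641 K/W
1/R_core = 1/R_stud + 1/R_cav → R_core = 0.001392 K/W
R_outer = 0.018/(0.185×12.8) = 0.007601 K/W
R_total = 0.009861 K/W
Q = ΔT/R_total = 18/0.009861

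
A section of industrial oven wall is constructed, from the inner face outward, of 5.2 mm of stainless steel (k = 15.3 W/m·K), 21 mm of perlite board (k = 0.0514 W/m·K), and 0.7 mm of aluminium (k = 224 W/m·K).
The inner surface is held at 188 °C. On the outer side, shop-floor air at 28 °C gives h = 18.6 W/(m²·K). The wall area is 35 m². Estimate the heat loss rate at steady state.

Q ≈ 12100 W

Series thermal resistances:
R_stainless steel = L/(kA) = 0.0052/(15.3×35) = 9.711×10^-6 K/W
R_perlite board = L/(kA) = 0.021/(0.0514×35) = 0.01167 K/W
R_aluminium = L/(kA) = 0.0007/(224×35) = 8.929×10^-8 K/W
R_outer film = 1/(h_o·A) = 1/(18.6×35) = 0.001536 K/W
R_total = 0.01322 K/W
Q = ΔT / R_total = 160 / 0.01322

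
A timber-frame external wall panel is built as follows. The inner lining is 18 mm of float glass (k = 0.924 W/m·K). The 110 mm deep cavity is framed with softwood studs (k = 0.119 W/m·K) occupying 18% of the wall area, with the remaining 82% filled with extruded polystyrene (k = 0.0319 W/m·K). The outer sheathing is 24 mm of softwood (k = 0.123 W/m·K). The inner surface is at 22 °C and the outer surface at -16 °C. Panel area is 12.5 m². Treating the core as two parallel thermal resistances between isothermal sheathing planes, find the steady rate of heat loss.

Sheathing layers in series; stud and cavity paths in parallel between them.
R_inner = 0.018/(0.924×12.5) = 0.001558 K/W
R_stud  = 0.11/(0.119×0.18×12.5) = 0.4108 K/W
R_cav   = 0.11/(0.0319×0.82×12.5) = 0.3364 K/W
1/R_core = 1/R_stud + 1/R_cav → R_core = 0.185 K/W
R_outer = 0.024/(0.123×12.5) = 0.01561 K/W
R_total = 0.2021 K/W
Q = ΔT/R_total = 38/0.2021

Q ≈ 188 W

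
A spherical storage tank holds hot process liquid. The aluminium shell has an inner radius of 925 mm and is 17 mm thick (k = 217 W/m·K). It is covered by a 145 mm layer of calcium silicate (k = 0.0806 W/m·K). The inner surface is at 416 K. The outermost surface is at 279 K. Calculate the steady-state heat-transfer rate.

Each spherical layer contributes R = (1/r_i − 1/r_o)/(4πk):
R_aluminium shell = (1/0.925 − 1/0.942)/(4π×217) = 7.155×10^-6 K/W
R_calcium silicate = (1/0.942 − 1/1.087)/(4π×0.0806) = 0.1398 K/W
R_total = 0.1398 K/W
Q = ΔT/R_total = 137/0.1398

Q ≈ 980 W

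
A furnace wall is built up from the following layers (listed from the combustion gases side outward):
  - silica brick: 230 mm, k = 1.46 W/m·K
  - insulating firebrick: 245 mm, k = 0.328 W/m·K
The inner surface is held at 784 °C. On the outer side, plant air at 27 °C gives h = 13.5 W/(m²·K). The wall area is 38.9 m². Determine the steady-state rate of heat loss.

Treating each layer as a thermal resistance in series:
R_silica brick = L/(kA) = 0.23/(1.46×38.9) = 0.00405 K/W
R_insulating firebrick = L/(kA) = 0.245/(0.328×38.9) = 0.0192 K/W
R_outer film = 1/(h_o·A) = 1/(13.5×38.9) = 0.001904 K/W
R_total = 0.02516 K/W
Q = ΔT / R_total = 757 / 0.02516

Q ≈ 30100 W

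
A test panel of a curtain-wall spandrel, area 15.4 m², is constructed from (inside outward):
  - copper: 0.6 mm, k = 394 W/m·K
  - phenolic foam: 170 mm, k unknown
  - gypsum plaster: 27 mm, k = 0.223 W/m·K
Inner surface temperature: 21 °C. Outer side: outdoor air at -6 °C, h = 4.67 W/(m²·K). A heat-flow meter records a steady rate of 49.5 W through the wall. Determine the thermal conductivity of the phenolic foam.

Using the resistance-network approach (series):
R_copper = L/(kA) = 0.0006/(394×15.4) = 9.889×10^-8 K/W
R_gypsum plaster = L/(kA) = 0.027/(0.223×15.4) = 0.007862 K/W
R_outer film = 1/(h_o·A) = 1/(4.67×15.4) = 0.0139 K/W
Sum of known resistances R_other = 0.02177 K/W
Total R = ΔT/Q = 27/49.5 = 0.5455 K/W
R_phenolic foam = R_total − R_other = 0.5237 K/W
k = L/(R·A) = 0.17/(0.5237×15.4)

k ≈ 0.0211 W/(m·K)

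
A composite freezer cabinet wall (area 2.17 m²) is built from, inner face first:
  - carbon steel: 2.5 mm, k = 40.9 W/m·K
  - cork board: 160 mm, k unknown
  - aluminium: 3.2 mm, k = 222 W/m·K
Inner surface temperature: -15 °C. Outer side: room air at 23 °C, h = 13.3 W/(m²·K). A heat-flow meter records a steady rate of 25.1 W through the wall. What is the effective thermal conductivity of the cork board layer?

Thermal resistances in series:
R_carbon steel = L/(kA) = 0.0025/(40.9×2.17) = 2.817×10^-5 K/W
R_aluminium = L/(kA) = 0.0032/(222×2.17) = 6.643×10^-6 K/W
R_outer film = 1/(h_o·A) = 1/(13.3×2.17) = 0.03465 K/W
Sum of known resistances R_other = 0.03468 K/W
Total R = ΔT/Q = 38/25.1 = 1.514 K/W
R_cork board = R_total − R_other = 1.479 K/W
k = L/(R·A) = 0.16/(1.479×2.17)

k ≈ 0.0498 W/(m·K)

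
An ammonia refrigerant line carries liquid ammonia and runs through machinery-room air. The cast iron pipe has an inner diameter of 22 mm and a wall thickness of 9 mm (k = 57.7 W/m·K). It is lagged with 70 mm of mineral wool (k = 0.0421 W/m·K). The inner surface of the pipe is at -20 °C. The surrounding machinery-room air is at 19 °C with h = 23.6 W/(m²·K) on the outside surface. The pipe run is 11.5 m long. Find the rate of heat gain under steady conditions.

Q ≈ 77.8 W

Per-layer cylindrical resistances, series-summed:
R_cast iron pipe wall = ln(20/11)/(2π×57.7×11.5) = 1.434×10^-4 K/W
R_mineral wool = ln(90/20)/(2π×0.0421×11.5) = 0.4944 K/W
R_outer film = 1/(h_o·2πr_oL) = 1/(23.6×2π×0.09×11.5) = 0.006516 K/W
R_total = 0.5011 K/W
Q = ΔT/R_total = 39/0.5011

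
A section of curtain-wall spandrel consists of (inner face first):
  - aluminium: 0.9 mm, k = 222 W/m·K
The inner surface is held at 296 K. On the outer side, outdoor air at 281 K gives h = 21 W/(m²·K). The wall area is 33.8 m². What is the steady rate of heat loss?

Series thermal resistances:
R_aluminium = L/(kA) = 0.0009/(222×33.8) = 1.199×10^-7 K/W
R_outer film = 1/(h_o·A) = 1/(21×33.8) = 0.001409 K/W
R_total = 0.001409 K/W
Q = ΔT / R_total = 15 / 0.001409

Q ≈ 10600 W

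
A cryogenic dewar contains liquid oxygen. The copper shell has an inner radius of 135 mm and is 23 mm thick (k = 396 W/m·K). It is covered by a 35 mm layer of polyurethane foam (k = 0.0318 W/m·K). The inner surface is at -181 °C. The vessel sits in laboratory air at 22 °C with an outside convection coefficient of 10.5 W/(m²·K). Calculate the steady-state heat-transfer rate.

For a spherical shell R = (1/r₁ − 1/r₂)/(4πk); film R = 1/(h·4πr²). In series:
R_copper shell = (1/0.135 − 1/0.158)/(4π×396) = 2.167×10^-4 K/W
R_polyurethane foam = (1/0.158 − 1/0.193)/(4π×0.0318) = 2.872 K/W
R_outer film = 1/(h·4πr_o²) = 1/(10.5×4π×0.193²) = 0.2035 K/W
R_total = 3.076 K/W
Q = ΔT/R_total = 203/3.076

Q ≈ 66 W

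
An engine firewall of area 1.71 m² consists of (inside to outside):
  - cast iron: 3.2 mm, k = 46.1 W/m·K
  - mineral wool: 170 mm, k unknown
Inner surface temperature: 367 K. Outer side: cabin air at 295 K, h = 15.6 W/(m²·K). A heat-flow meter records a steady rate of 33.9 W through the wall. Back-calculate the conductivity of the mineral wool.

Series thermal resistances:
R_cast iron = L/(kA) = 0.0032/(46.1×1.71) = 4.059×10^-5 K/W
R_outer film = 1/(h_o·A) = 1/(15.6×1.71) = 0.03749 K/W
Sum of known resistances R_other = 0.03753 K/W
Total R = ΔT/Q = 72/33.9 = 2.124 K/W
R_mineral wool = R_total − R_other = 2.086 K/W
k = L/(R·A) = 0.17/(2.086×1.71)

k ≈ 0.0476 W/(m·K)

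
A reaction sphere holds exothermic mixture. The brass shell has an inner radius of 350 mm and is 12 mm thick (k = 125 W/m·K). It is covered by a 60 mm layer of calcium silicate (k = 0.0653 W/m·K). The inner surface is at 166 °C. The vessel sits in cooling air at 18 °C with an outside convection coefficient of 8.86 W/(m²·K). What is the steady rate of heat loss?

Radial (spherical) resistances in series:
R_brass shell = (1/0.35 − 1/0.362)/(4π×125) = 6.03×10^-5 K/W
R_calcium silicate = (1/0.362 − 1/0.422)/(4π×0.0653) = 0.4786 K/W
R_outer film = 1/(h·4πr_o²) = 1/(8.86×4π×0.422²) = 0.05043 K/W
R_total = 0.5291 K/W
Q = ΔT/R_total = 148/0.5291

Q ≈ 280 W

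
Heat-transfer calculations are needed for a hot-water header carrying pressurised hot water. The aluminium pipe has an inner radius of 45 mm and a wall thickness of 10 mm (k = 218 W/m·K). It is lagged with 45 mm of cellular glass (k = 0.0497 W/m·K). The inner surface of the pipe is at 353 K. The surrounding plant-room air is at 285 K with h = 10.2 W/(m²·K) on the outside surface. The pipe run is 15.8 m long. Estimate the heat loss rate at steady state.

Per-layer cylindrical resistances, series-summed:
R_aluminium pipe wall = ln(55/45)/(2π×218×15.8) = 9.272×10^-6 K/W
R_cellular glass = ln(100/55)/(2π×0.0497×15.8) = 0.1212 K/W
R_outer film = 1/(h_o·2πr_oL) = 1/(10.2×2π×0.1×15.8) = 0.009876 K/W
R_total = 0.1311 K/W
Q = ΔT/R_total = 68/0.1311

Q ≈ 519 W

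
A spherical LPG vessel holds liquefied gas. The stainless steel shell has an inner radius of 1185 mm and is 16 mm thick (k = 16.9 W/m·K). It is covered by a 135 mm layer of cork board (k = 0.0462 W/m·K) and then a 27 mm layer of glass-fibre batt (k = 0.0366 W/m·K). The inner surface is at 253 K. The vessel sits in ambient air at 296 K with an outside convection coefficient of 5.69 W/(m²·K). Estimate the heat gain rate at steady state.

Radial (spherical) resistances in series:
R_stainless steel shell = (1/1.185 − 1/1.201)/(4π×16.9) = 5.294×10^-5 K/W
R_cork board = (1/1.201 − 1/1.336)/(4π×0.0462) = 0.1449 K/W
R_glass-fibre batt = (1/1.336 − 1/1.363)/(4π×0.0366) = 0.03224 K/W
R_outer film = 1/(h·4πr_o²) = 1/(5.69×4π×1.363²) = 0.007528 K/W
R_total = 0.1847 K/W
Q = ΔT/R_total = 43/0.1847

Q ≈ 233 W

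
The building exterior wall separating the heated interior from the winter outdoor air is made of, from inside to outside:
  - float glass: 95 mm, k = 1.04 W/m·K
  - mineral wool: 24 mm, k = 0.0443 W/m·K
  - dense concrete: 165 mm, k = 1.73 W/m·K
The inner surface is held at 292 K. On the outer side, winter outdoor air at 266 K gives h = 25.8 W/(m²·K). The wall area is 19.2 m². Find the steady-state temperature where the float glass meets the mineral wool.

T ≈ 289 K

Treating each layer as a thermal resistance in series:
R_float glass = L/(kA) = 0.095/(1.04×19.2) = 0.004758 K/W
R_mineral wool = L/(kA) = 0.024/(0.0443×19.2) = 0.02822 K/W
R_dense concrete = L/(kA) = 0.165/(1.73×19.2) = 0.004967 K/W
R_outer film = 1/(h_o·A) = 1/(25.8×19.2) = 0.002019 K/W
R_total = 0.03996 K/W;  Q = ΔT/R_total = 26/0.03996 = 650.6 W
T_interface = T_inner − Q·ΣR(inner→interface) = 292 − 651×0.004758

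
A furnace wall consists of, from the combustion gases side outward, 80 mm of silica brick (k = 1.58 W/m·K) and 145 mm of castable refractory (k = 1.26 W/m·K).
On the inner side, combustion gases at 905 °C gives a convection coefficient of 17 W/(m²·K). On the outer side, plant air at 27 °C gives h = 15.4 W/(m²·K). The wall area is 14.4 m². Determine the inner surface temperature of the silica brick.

Treating each layer as a thermal resistance in series:
R_inner film = 1/(h_i·A) = 1/(17×14.4) = 0.004085 K/W
R_silica brick = L/(kA) = 0.08/(1.58×14.4) = 0.003516 K/W
R_castable refractory = L/(kA) = 0.145/(1.26×14.4) = 0.007992 K/W
R_outer film = 1/(h_o·A) = 1/(15.4×14.4) = 0.004509 K/W
R_total = 0.0201 K/W;  Q = ΔT/R_total = 878/0.0201 = 43680 W
T_interface = T_inner − Q·ΣR(inner→interface) = 905 − 43700×0.004085

T ≈ 727 °C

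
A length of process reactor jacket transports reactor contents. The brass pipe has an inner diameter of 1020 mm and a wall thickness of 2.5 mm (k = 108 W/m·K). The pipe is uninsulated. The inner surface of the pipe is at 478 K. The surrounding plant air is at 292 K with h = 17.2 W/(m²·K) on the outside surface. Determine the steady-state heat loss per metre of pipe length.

Per-layer cylindrical resistances, series-summed:
R_brass pipe wall = ln(512.5/510)/(2π×108×1) = 7.206×10^-6 K/W
R_outer film = 1/(h_o·2πr_oL) = 1/(17.2×2π×0.5125×1) = 0.01806 K/W
R_total = 0.01806 K/W
Q = ΔT/R_total = 186/0.01806

q′ ≈ 10300 W/m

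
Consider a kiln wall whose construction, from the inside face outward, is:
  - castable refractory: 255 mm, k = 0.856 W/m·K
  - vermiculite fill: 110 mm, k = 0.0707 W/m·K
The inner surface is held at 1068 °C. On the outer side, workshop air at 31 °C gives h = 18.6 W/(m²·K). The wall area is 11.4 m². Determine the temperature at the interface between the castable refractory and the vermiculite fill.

Treating each layer as a thermal resistance in series:
R_castable refractory = L/(kA) = 0.255/(0.856×11.4) = 0.02613 K/W
R_vermiculite fill = L/(kA) = 0.11/(0.0707×11.4) = 0.1365 K/W
R_outer film = 1/(h_o·A) = 1/(18.6×11.4) = 0.004716 K/W
R_total = 0.1673 K/W;  Q = ΔT/R_total = 1037/0.1673 = 6197 W
T_interface = T_inner − Q·ΣR(inner→interface) = 1068 − 6200×0.02613

T ≈ 906 °C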